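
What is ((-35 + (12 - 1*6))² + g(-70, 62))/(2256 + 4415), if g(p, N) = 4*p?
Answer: 561/6671 ≈ 0.084095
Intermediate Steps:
((-35 + (12 - 1*6))² + g(-70, 62))/(2256 + 4415) = ((-35 + (12 - 1*6))² + 4*(-70))/(2256 + 4415) = ((-35 + (12 - 6))² - 280)/6671 = ((-35 + 6)² - 280)*(1/6671) = ((-29)² - 280)*(1/6671) = (841 - 280)*(1/6671) = 561*(1/6671) = 561/6671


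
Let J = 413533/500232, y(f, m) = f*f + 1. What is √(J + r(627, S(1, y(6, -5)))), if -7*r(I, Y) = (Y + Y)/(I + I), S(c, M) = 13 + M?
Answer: 3*√3733289401226/6419644 ≈ 0.90293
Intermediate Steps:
y(f, m) = 1 + f² (y(f, m) = f² + 1 = 1 + f²)
J = 413533/500232 (J = 413533*(1/500232) = 413533/500232 ≈ 0.82668)
r(I, Y) = -Y/(7*I) (r(I, Y) = -(Y + Y)/(7*(I + I)) = -2*Y/(7*(2*I)) = -2*Y*1/(2*I)/7 = -Y/(7*I))
√(J + r(627, S(1, y(6, -5)))) = √(413533/500232 - ⅐*(13 + (1 + 6²))/627) = √(413533/500232 - ⅐*(13 + (1 + 36))*1/627) = √(413533/500232 - ⅐*(13 + 37)*1/627) = √(413533/500232 - ⅐*50*1/627) = √(413533/500232 - 50/4389) = √(10467747/12839288) = 3*√3733289401226/6419644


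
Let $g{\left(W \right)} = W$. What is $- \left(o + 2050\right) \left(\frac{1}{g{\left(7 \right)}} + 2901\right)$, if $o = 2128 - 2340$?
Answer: $- \frac{37326104}{7} \approx -5.3323 \cdot 10^{6}$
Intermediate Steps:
$o = -212$
$- \left(o + 2050\right) \left(\frac{1}{g{\left(7 \right)}} + 2901\right) = - \left(-212 + 2050\right) \left(\frac{1}{7} + 2901\right) = - 1838 \left(\frac{1}{7} + 2901\right) = - \frac{1838 \cdot 20308}{7} = \left(-1\right) \frac{37326104}{7} = - \frac{37326104}{7}$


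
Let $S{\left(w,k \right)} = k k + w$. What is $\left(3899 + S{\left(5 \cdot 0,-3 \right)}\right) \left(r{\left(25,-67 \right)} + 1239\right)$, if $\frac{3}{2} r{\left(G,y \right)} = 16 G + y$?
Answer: $5709588$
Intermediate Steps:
$S{\left(w,k \right)} = w + k^{2}$ ($S{\left(w,k \right)} = k^{2} + w = w + k^{2}$)
$r{\left(G,y \right)} = \frac{2 y}{3} + \frac{32 G}{3}$ ($r{\left(G,y \right)} = \frac{2 \left(16 G + y\right)}{3} = \frac{2 \left(y + 16 G\right)}{3} = \frac{2 y}{3} + \frac{32 G}{3}$)
$\left(3899 + S{\left(5 \cdot 0,-3 \right)}\right) \left(r{\left(25,-67 \right)} + 1239\right) = \left(3899 + \left(5 \cdot 0 + \left(-3\right)^{2}\right)\right) \left(\left(\frac{2}{3} \left(-67\right) + \frac{32}{3} \cdot 25\right) + 1239\right) = \left(3899 + \left(0 + 9\right)\right) \left(\left(- \frac{134}{3} + \frac{800}{3}\right) + 1239\right) = \left(3899 + 9\right) \left(222 + 1239\right) = 3908 \cdot 1461 = 5709588$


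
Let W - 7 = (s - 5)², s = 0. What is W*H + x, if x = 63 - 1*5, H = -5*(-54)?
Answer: 8698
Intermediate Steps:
W = 32 (W = 7 + (0 - 5)² = 7 + (-5)² = 7 + 25 = 32)
H = 270
x = 58 (x = 63 - 5 = 58)
W*H + x = 32*270 + 58 = 8640 + 58 = 8698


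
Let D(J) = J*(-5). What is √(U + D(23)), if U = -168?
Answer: I*√283 ≈ 16.823*I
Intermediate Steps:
D(J) = -5*J
√(U + D(23)) = √(-168 - 5*23) = √(-168 - 115) = √(-283) = I*√283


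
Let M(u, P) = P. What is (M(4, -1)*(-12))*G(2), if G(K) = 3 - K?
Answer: 12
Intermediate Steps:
(M(4, -1)*(-12))*G(2) = (-1*(-12))*(3 - 1*2) = 12*(3 - 2) = 12*1 = 12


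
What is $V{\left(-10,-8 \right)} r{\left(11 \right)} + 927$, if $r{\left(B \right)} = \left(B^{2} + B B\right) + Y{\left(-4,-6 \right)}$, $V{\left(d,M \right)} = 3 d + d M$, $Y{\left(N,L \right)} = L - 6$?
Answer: $12427$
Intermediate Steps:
$Y{\left(N,L \right)} = -6 + L$ ($Y{\left(N,L \right)} = L - 6 = -6 + L$)
$V{\left(d,M \right)} = 3 d + M d$
$r{\left(B \right)} = -12 + 2 B^{2}$ ($r{\left(B \right)} = \left(B^{2} + B B\right) - 12 = \left(B^{2} + B^{2}\right) - 12 = 2 B^{2} - 12 = -12 + 2 B^{2}$)
$V{\left(-10,-8 \right)} r{\left(11 \right)} + 927 = - 10 \left(3 - 8\right) \left(-12 + 2 \cdot 11^{2}\right) + 927 = \left(-10\right) \left(-5\right) \left(-12 + 2 \cdot 121\right) + 927 = 50 \left(-12 + 242\right) + 927 = 50 \cdot 230 + 927 = 11500 + 927 = 12427$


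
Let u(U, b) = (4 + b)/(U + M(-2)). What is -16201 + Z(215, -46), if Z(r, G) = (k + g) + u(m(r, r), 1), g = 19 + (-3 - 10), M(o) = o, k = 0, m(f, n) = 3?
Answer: -16190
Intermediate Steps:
g = 6 (g = 19 - 13 = 6)
u(U, b) = (4 + b)/(-2 + U) (u(U, b) = (4 + b)/(U - 2) = (4 + b)/(-2 + U))
Z(r, G) = 11 (Z(r, G) = (0 + 6) + (4 + 1)/(-2 + 3) = 6 + 5/1 = 6 + 1*5 = 6 + 5 = 11)
-16201 + Z(215, -46) = -16201 + 11 = -16190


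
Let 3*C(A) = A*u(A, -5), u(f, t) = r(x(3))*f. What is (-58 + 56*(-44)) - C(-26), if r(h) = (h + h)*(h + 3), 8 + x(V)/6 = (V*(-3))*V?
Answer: -19593002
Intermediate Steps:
x(V) = -48 - 18*V**2 (x(V) = -48 + 6*((V*(-3))*V) = -48 + 6*((-3*V)*V) = -48 + 6*(-3*V**2) = -48 - 18*V**2)
r(h) = 2*h*(3 + h) (r(h) = (2*h)*(3 + h) = 2*h*(3 + h))
u(f, t) = 86940*f (u(f, t) = (2*(-48 - 18*3**2)*(3 + (-48 - 18*3**2)))*f = (2*(-48 - 18*9)*(3 + (-48 - 18*9)))*f = (2*(-48 - 162)*(3 + (-48 - 162)))*f = (2*(-210)*(3 - 210))*f = (2*(-210)*(-207))*f = 86940*f)
C(A) = 28980*A**2 (C(A) = (A*(86940*A))/3 = (86940*A**2)/3 = 28980*A**2)
(-58 + 56*(-44)) - C(-26) = (-58 + 56*(-44)) - 28980*(-26)**2 = (-58 - 2464) - 28980*676 = -2522 - 1*19590480 = -2522 - 19590480 = -19593002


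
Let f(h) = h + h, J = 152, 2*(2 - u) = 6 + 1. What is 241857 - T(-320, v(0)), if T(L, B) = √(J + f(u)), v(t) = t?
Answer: 241857 - √149 ≈ 2.4184e+5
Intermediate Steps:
u = -3/2 (u = 2 - (6 + 1)/2 = 2 - ½*7 = 2 - 7/2 = -3/2 ≈ -1.5000)
f(h) = 2*h
T(L, B) = √149 (T(L, B) = √(152 + 2*(-3/2)) = √(152 - 3) = √149)
241857 - T(-320, v(0)) = 241857 - √149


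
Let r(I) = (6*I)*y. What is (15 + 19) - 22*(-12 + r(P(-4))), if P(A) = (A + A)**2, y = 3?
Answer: -25046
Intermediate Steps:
P(A) = 4*A**2 (P(A) = (2*A)**2 = 4*A**2)
r(I) = 18*I (r(I) = (6*I)*3 = 18*I)
(15 + 19) - 22*(-12 + r(P(-4))) = (15 + 19) - 22*(-12 + 18*(4*(-4)**2)) = 34 - 22*(-12 + 18*(4*16)) = 34 - 22*(-12 + 18*64) = 34 - 22*(-12 + 1152) = 34 - 22*1140 = 34 - 25080 = -25046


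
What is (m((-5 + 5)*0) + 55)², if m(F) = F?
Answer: 3025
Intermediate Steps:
(m((-5 + 5)*0) + 55)² = ((-5 + 5)*0 + 55)² = (0*0 + 55)² = (0 + 55)² = 55² = 3025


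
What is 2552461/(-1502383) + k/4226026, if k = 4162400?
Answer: -2266623775393/3174554809979 ≈ -0.71400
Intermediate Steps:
2552461/(-1502383) + k/4226026 = 2552461/(-1502383) + 4162400/4226026 = 2552461*(-1/1502383) + 4162400*(1/4226026) = -2552461/1502383 + 2081200/2113013 = -2266623775393/3174554809979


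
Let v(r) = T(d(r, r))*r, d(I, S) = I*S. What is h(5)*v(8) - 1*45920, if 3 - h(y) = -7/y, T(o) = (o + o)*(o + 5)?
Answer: 1324832/5 ≈ 2.6497e+5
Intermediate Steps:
T(o) = 2*o*(5 + o) (T(o) = (2*o)*(5 + o) = 2*o*(5 + o))
v(r) = 2*r³*(5 + r²) (v(r) = (2*(r*r)*(5 + r*r))*r = (2*r²*(5 + r²))*r = 2*r³*(5 + r²))
h(y) = 3 + 7/y (h(y) = 3 - (-7)/y = 3 + 7/y)
h(5)*v(8) - 1*45920 = (3 + 7/5)*(2*8³*(5 + 8²)) - 1*45920 = (3 + 7*(⅕))*(2*512*(5 + 64)) - 45920 = (3 + 7/5)*(2*512*69) - 45920 = (22/5)*70656 - 45920 = 1554432/5 - 45920 = 1324832/5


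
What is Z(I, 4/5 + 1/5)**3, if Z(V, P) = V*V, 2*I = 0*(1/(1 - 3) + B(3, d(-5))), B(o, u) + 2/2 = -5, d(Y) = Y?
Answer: 0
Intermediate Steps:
B(o, u) = -6 (B(o, u) = -1 - 5 = -6)
I = 0 (I = (0*(1/(1 - 3) - 6))/2 = (0*(1/(-2) - 6))/2 = (0*(-1/2 - 6))/2 = (0*(-13/2))/2 = (1/2)*0 = 0)
Z(V, P) = V**2
Z(I, 4/5 + 1/5)**3 = (0**2)**3 = 0**3 = 0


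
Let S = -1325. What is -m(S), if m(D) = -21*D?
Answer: -27825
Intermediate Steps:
-m(S) = -(-21)*(-1325) = -1*27825 = -27825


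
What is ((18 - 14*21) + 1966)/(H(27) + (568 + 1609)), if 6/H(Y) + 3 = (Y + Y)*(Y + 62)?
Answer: 2705690/3485379 ≈ 0.77630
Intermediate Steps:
H(Y) = 6/(-3 + 2*Y*(62 + Y)) (H(Y) = 6/(-3 + (Y + Y)*(Y + 62)) = 6/(-3 + (2*Y)*(62 + Y)) = 6/(-3 + 2*Y*(62 + Y)))
((18 - 14*21) + 1966)/(H(27) + (568 + 1609)) = ((18 - 14*21) + 1966)/(6/(-3 + 2*27² + 124*27) + (568 + 1609)) = ((18 - 294) + 1966)/(6/(-3 + 2*729 + 3348) + 2177) = (-276 + 1966)/(6/(-3 + 1458 + 3348) + 2177) = 1690/(6/4803 + 2177) = 1690/(6*(1/4803) + 2177) = 1690/(2/1601 + 2177) = 1690/(3485379/1601) = 1690*(1601/3485379) = 2705690/3485379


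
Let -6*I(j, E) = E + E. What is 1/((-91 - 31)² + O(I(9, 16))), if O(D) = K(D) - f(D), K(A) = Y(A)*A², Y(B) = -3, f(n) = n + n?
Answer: 3/44428 ≈ 6.7525e-5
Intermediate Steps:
f(n) = 2*n
I(j, E) = -E/3 (I(j, E) = -(E + E)/6 = -E/3)
K(A) = -3*A²
O(D) = -3*D² - 2*D
1/((-91 - 31)² + O(I(9, 16))) = 1/((-91 - 31)² + (-⅓*16)*(-2 - (-1)*16)) = 1/((-122)² - 16*(-2 - 3*(-16/3))/3) = 1/(14884 - 16*(-2 + 16)/3) = 1/(14884 - 16/3*14) = 1/(14884 - 224/3) = 1/(44428/3) = 3/44428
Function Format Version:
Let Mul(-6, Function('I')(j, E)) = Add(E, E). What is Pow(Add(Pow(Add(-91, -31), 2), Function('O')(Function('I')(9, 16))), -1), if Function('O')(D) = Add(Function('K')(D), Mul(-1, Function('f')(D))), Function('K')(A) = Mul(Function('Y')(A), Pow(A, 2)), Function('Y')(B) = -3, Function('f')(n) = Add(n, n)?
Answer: Rational(3, 44428) ≈ 6.7525e-5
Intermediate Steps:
Function('f')(n) = Mul(2, n)
Function('I')(j, E) = Mul(Rational(-1, 3), E) (Function('I')(j, E) = Mul(Rational(-1, 6), Add(E, E)) = Mul(Rational(-1, 6), Mul(2, E)) = Mul(Rational(-1, 3), E))
Function('K')(A) = Mul(-3, Pow(A, 2))
Function('O')(D) = Add(Mul(-3, Pow(D, 2)), Mul(-2, D)) (Function('O')(D) = Add(Mul(-3, Pow(D, 2)), Mul(-1, Mul(2, D))) = Add(Mul(-3, Pow(D, 2)), Mul(-2, D)))
Pow(Add(Pow(Add(-91, -31), 2), Function('O')(Function('I')(9, 16))), -1) = Pow(Add(Pow(Add(-91, -31), 2), Mul(Mul(Rational(-1, 3), 16), Add(-2, Mul(-3, Mul(Rational(-1, 3), 16))))), -1) = Pow(Add(Pow(-122, 2), Mul(Rational(-16, 3), Add(-2, Mul(-3, Rational(-16, 3))))), -1) = Pow(Add(14884, Mul(Rational(-16, 3), Add(-2, 16))), -1) = Pow(Add(14884, Mul(Rational(-16, 3), 14)), -1) = Pow(Add(14884, Rational(-224, 3)), -1) = Pow(Rational(44428, 3), -1) = Rational(3, 44428)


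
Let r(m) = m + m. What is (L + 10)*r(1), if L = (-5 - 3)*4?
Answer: -44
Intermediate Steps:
r(m) = 2*m
L = -32 (L = -8*4 = -32)
(L + 10)*r(1) = (-32 + 10)*(2*1) = -22*2 = -44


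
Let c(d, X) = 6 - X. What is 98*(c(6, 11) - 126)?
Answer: -12838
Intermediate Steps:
98*(c(6, 11) - 126) = 98*((6 - 1*11) - 126) = 98*((6 - 11) - 126) = 98*(-5 - 126) = 98*(-131) = -12838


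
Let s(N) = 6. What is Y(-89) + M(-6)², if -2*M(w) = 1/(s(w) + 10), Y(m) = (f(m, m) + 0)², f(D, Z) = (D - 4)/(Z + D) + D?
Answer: 63495944177/8111104 ≈ 7828.3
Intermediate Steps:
f(D, Z) = D + (-4 + D)/(D + Z) (f(D, Z) = (-4 + D)/(D + Z) + D = D + (-4 + D)/(D + Z))
Y(m) = (-4 + m + 2*m²)²/(4*m²) (Y(m) = ((-4 + m + m² + m*m)/(m + m) + 0)² = ((-4 + m + m² + m²)/((2*m)) + 0)² = ((1/(2*m))*(-4 + m + 2*m²) + 0)² = ((-4 + m + 2*m²)/(2*m) + 0)² = ((-4 + m + 2*m²)/(2*m))² = (-4 + m + 2*m²)²/(4*m²))
M(w) = -1/32 (M(w) = -1/(2*(6 + 10)) = -½/16 = -½*1/16 = -1/32)
Y(-89) + M(-6)² = (¼)*(-4 - 89 + 2*(-89)²)²/(-89)² + (-1/32)² = (¼)*(1/7921)*(-4 - 89 + 2*7921)² + 1/1024 = (¼)*(1/7921)*(-4 - 89 + 15842)² + 1/1024 = (¼)*(1/7921)*15749² + 1/1024 = (¼)*(1/7921)*248031001 + 1/1024 = 248031001/31684 + 1/1024 = 63495944177/8111104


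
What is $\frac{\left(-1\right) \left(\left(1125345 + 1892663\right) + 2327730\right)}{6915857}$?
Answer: $- \frac{5345738}{6915857} \approx -0.77297$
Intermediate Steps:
$\frac{\left(-1\right) \left(\left(1125345 + 1892663\right) + 2327730\right)}{6915857} = - (3018008 + 2327730) \frac{1}{6915857} = \left(-1\right) 5345738 \cdot \frac{1}{6915857} = \left(-5345738\right) \frac{1}{6915857} = - \frac{5345738}{6915857}$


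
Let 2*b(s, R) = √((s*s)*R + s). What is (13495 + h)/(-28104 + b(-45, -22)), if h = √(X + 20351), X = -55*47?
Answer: -505684640/1053127953 - 37472*√1974/351042651 - 26990*I*√4955/1053127953 - 2*I*√9781170/351042651 ≈ -0.48492 - 0.0018218*I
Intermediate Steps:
b(s, R) = √(s + R*s²)/2 (b(s, R) = √((s*s)*R + s)/2 = √(s²*R + s)/2 = √(R*s² + s)/2 = √(s + R*s²)/2)
X = -2585
h = 3*√1974 (h = √(-2585 + 20351) = √17766 = 3*√1974 ≈ 133.29)
(13495 + h)/(-28104 + b(-45, -22)) = (13495 + 3*√1974)/(-28104 + √(-45*(1 - 22*(-45)))/2) = (13495 + 3*√1974)/(-28104 + √(-45*(1 + 990))/2) = (13495 + 3*√1974)/(-28104 + √(-45*991)/2) = (13495 + 3*√1974)/(-28104 + √(-44595)/2) = (13495 + 3*√1974)/(-28104 + (3*I*√4955)/2) = (13495 + 3*√1974)/(-28104 + 3*I*√4955/2)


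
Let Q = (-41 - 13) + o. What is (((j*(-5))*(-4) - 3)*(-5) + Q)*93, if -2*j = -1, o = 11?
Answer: -7254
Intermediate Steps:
j = 1/2 (j = -1/2*(-1) = 1/2 ≈ 0.50000)
Q = -43 (Q = (-41 - 13) + 11 = -54 + 11 = -43)
(((j*(-5))*(-4) - 3)*(-5) + Q)*93 = ((((1/2)*(-5))*(-4) - 3)*(-5) - 43)*93 = ((-5/2*(-4) - 3)*(-5) - 43)*93 = ((10 - 3)*(-5) - 43)*93 = (7*(-5) - 43)*93 = (-35 - 43)*93 = -78*93 = -7254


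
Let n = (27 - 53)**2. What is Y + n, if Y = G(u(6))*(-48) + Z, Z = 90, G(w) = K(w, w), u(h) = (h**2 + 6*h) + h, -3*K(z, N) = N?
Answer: 2014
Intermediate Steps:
K(z, N) = -N/3
u(h) = h**2 + 7*h
G(w) = -w/3
n = 676 (n = (-26)**2 = 676)
Y = 1338 (Y = -2*(7 + 6)*(-48) + 90 = -2*13*(-48) + 90 = -1/3*78*(-48) + 90 = -26*(-48) + 90 = 1248 + 90 = 1338)
Y + n = 1338 + 676 = 2014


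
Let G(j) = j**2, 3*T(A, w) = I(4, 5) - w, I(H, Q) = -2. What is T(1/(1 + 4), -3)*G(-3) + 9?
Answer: 12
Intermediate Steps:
T(A, w) = -2/3 - w/3 (T(A, w) = (-2 - w)/3 = -2/3 - w/3)
T(1/(1 + 4), -3)*G(-3) + 9 = (-2/3 - 1/3*(-3))*(-3)**2 + 9 = (-2/3 + 1)*9 + 9 = (1/3)*9 + 9 = 3 + 9 = 12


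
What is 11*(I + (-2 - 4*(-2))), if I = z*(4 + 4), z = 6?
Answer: 594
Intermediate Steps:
I = 48 (I = 6*(4 + 4) = 6*8 = 48)
11*(I + (-2 - 4*(-2))) = 11*(48 + (-2 - 4*(-2))) = 11*(48 + (-2 + 8)) = 11*(48 + 6) = 11*54 = 594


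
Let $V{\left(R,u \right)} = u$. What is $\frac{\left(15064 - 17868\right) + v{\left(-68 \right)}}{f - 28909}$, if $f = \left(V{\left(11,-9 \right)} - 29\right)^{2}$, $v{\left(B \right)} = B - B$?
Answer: $\frac{2804}{27465} \approx 0.10209$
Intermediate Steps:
$v{\left(B \right)} = 0$
$f = 1444$ ($f = \left(-9 - 29\right)^{2} = \left(-38\right)^{2} = 1444$)
$\frac{\left(15064 - 17868\right) + v{\left(-68 \right)}}{f - 28909} = \frac{\left(15064 - 17868\right) + 0}{1444 - 28909} = \frac{\left(15064 - 17868\right) + 0}{-27465} = \left(-2804 + 0\right) \left(- \frac{1}{27465}\right) = \left(-2804\right) \left(- \frac{1}{27465}\right) = \frac{2804}{27465}$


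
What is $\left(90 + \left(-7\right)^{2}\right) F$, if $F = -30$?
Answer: $-4170$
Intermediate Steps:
$\left(90 + \left(-7\right)^{2}\right) F = \left(90 + \left(-7\right)^{2}\right) \left(-30\right) = \left(90 + 49\right) \left(-30\right) = 139 \left(-30\right) = -4170$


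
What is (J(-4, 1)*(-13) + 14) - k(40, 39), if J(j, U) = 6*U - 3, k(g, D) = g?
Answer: -65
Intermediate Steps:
J(j, U) = -3 + 6*U
(J(-4, 1)*(-13) + 14) - k(40, 39) = ((-3 + 6*1)*(-13) + 14) - 1*40 = ((-3 + 6)*(-13) + 14) - 40 = (3*(-13) + 14) - 40 = (-39 + 14) - 40 = -25 - 40 = -65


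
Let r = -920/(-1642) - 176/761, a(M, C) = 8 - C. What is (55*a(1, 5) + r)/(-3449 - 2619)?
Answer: -103294429/3791171108 ≈ -0.027246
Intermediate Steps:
r = 205564/624781 (r = -920*(-1/1642) - 176*1/761 = 460/821 - 176/761 = 205564/624781 ≈ 0.32902)
(55*a(1, 5) + r)/(-3449 - 2619) = (55*(8 - 1*5) + 205564/624781)/(-3449 - 2619) = (55*(8 - 5) + 205564/624781)/(-6068) = (55*3 + 205564/624781)*(-1/6068) = (165 + 205564/624781)*(-1/6068) = (103294429/624781)*(-1/6068) = -103294429/3791171108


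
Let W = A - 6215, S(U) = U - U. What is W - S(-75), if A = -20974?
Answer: -27189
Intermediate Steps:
S(U) = 0
W = -27189 (W = -20974 - 6215 = -27189)
W - S(-75) = -27189 - 1*0 = -27189 + 0 = -27189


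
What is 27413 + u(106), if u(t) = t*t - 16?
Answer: 38633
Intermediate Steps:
u(t) = -16 + t² (u(t) = t² - 16 = -16 + t²)
27413 + u(106) = 27413 + (-16 + 106²) = 27413 + (-16 + 11236) = 27413 + 11220 = 38633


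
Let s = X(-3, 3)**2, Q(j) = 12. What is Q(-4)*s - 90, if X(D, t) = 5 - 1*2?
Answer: 18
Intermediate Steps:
X(D, t) = 3 (X(D, t) = 5 - 2 = 3)
s = 9 (s = 3**2 = 9)
Q(-4)*s - 90 = 12*9 - 90 = 108 - 90 = 18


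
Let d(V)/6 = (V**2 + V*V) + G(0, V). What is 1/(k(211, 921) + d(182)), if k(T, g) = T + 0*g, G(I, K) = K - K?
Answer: 1/397699 ≈ 2.5145e-6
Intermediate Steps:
G(I, K) = 0
d(V) = 12*V**2 (d(V) = 6*((V**2 + V*V) + 0) = 6*((V**2 + V**2) + 0) = 6*(2*V**2 + 0) = 6*(2*V**2) = 12*V**2)
k(T, g) = T (k(T, g) = T + 0 = T)
1/(k(211, 921) + d(182)) = 1/(211 + 12*182**2) = 1/(211 + 12*33124) = 1/(211 + 397488) = 1/397699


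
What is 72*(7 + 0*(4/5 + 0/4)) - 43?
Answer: 461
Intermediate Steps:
72*(7 + 0*(4/5 + 0/4)) - 43 = 72*(7 + 0*(4*(1/5) + 0*(1/4))) - 43 = 72*(7 + 0*(4/5 + 0)) - 43 = 72*(7 + 0*(4/5)) - 43 = 72*(7 + 0) - 43 = 72*7 - 43 = 504 - 43 = 461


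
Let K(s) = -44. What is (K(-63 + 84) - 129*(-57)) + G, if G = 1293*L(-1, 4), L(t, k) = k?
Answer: 12481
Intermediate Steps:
G = 5172 (G = 1293*4 = 5172)
(K(-63 + 84) - 129*(-57)) + G = (-44 - 129*(-57)) + 5172 = (-44 + 7353) + 5172 = 7309 + 5172 = 12481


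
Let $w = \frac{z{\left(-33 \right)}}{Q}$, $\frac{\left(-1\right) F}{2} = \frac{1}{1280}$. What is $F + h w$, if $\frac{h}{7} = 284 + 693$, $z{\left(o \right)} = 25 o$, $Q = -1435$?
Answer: $\frac{103171159}{26240} \approx 3931.8$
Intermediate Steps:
$h = 6839$ ($h = 7 \left(284 + 693\right) = 7 \cdot 977 = 6839$)
$F = - \frac{1}{640}$ ($F = - \frac{2}{1280} = \left(-2\right) \frac{1}{1280} = - \frac{1}{640} \approx -0.0015625$)
$w = \frac{165}{287}$ ($w = \frac{25 \left(-33\right)}{-1435} = \left(-825\right) \left(- \frac{1}{1435}\right) = \frac{165}{287} \approx 0.57491$)
$F + h w = - \frac{1}{640} + 6839 \cdot \frac{165}{287} = - \frac{1}{640} + \frac{161205}{41} = \frac{103171159}{26240}$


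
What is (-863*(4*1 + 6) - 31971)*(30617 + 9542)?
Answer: -1630495559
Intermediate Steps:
(-863*(4*1 + 6) - 31971)*(30617 + 9542) = (-863*(4 + 6) - 31971)*40159 = (-863*10 - 31971)*40159 = (-8630 - 31971)*40159 = -40601*40159 = -1630495559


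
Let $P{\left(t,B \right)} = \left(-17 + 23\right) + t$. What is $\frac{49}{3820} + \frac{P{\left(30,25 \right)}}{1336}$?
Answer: $\frac{25373}{637940} \approx 0.039773$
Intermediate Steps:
$P{\left(t,B \right)} = 6 + t$
$\frac{49}{3820} + \frac{P{\left(30,25 \right)}}{1336} = \frac{49}{3820} + \frac{6 + 30}{1336} = 49 \cdot \frac{1}{3820} + 36 \cdot \frac{1}{1336} = \frac{49}{3820} + \frac{9}{334} = \frac{25373}{637940}$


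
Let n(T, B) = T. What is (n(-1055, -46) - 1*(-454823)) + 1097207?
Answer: 1550975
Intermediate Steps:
(n(-1055, -46) - 1*(-454823)) + 1097207 = (-1055 - 1*(-454823)) + 1097207 = (-1055 + 454823) + 1097207 = 453768 + 1097207 = 1550975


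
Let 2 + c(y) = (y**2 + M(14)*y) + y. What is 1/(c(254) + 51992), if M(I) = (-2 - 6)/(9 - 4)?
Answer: 5/581768 ≈ 8.5945e-6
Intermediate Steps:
M(I) = -8/5
c(y) = -2 + y**2 - 3*y/5 (c(y) = -2 + ((y**2 - 8*y/5) + y) = -2 + (y**2 - 3*y/5) = -2 + y**2 - 3*y/5)
1/(c(254) + 51992) = 1/((-2 + 254**2 - 3/5*254) + 51992) = 1/((-2 + 64516 - 762/5) + 51992) = 1/(321808/5 + 51992) = 1/(581768/5) = 5/581768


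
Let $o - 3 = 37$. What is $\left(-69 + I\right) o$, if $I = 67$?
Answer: $-80$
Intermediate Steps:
$o = 40$ ($o = 3 + 37 = 40$)
$\left(-69 + I\right) o = \left(-69 + 67\right) 40 = \left(-2\right) 40 = -80$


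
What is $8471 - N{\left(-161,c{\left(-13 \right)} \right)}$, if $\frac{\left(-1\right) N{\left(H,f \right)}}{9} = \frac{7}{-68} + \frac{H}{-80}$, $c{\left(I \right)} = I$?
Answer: $\frac{11543933}{1360} \approx 8488.2$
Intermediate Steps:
$N{\left(H,f \right)} = \frac{63}{68} + \frac{9 H}{80}$ ($N{\left(H,f \right)} = - 9 \left(\frac{7}{-68} + \frac{H}{-80}\right) = - 9 \left(7 \left(- \frac{1}{68}\right) + H \left(- \frac{1}{80}\right)\right) = - 9 \left(- \frac{7}{68} - \frac{H}{80}\right) = \frac{63}{68} + \frac{9 H}{80}$)
$8471 - N{\left(-161,c{\left(-13 \right)} \right)} = 8471 - \left(\frac{63}{68} + \frac{9}{80} \left(-161\right)\right) = 8471 - \left(\frac{63}{68} - \frac{1449}{80}\right) = 8471 - - \frac{23373}{1360} = 8471 + \frac{23373}{1360} = \frac{11543933}{1360}$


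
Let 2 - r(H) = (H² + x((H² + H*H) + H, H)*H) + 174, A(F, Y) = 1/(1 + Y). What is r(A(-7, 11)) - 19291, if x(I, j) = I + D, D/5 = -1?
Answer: -16815685/864 ≈ -19463.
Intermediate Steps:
D = -5 (D = 5*(-1) = -5)
x(I, j) = -5 + I (x(I, j) = I - 5 = -5 + I)
r(H) = -172 - H² - H*(-5 + H + 2*H²) (r(H) = 2 - ((H² + (-5 + ((H² + H*H) + H))*H) + 174) = 2 - ((H² + (-5 + ((H² + H²) + H))*H) + 174) = 2 - ((H² + (-5 + (2*H² + H))*H) + 174) = 2 - ((H² + (-5 + (H + 2*H²))*H) + 174) = 2 - ((H² + (-5 + H + 2*H²)*H) + 174) = 2 - ((H² + H*(-5 + H + 2*H²)) + 174) = 2 - (174 + H² + H*(-5 + H + 2*H²)) = 2 + (-174 - H² - H*(-5 + H + 2*H²)) = -172 - H² - H*(-5 + H + 2*H²))
r(A(-7, 11)) - 19291 = (-172 - 2/(1 + 11)² - 2/(1 + 11)³ + 5/(1 + 11)) - 19291 = (-172 - 2*(1/12)² - 2*(1/12)³ + 5/12) - 19291 = (-172 - 2*(1/12)² - 2*(1/12)³ + 5*(1/12)) - 19291 = (-172 - 2*1/144 - 2*1/1728 + 5/12) - 19291 = (-172 - 1/72 - 1/864 + 5/12) - 19291 = -148261/864 - 19291 = -16815685/864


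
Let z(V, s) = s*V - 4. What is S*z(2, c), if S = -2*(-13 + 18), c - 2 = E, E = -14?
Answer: 280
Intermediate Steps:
c = -12 (c = 2 - 14 = -12)
z(V, s) = -4 + V*s (z(V, s) = V*s - 4 = -4 + V*s)
S = -10 (S = -2*5 = -10)
S*z(2, c) = -10*(-4 + 2*(-12)) = -10*(-4 - 24) = -10*(-28) = 280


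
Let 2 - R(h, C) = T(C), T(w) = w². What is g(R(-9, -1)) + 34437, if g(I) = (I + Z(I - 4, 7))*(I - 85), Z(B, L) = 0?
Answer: 34353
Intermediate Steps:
R(h, C) = 2 - C²
g(I) = I*(-85 + I) (g(I) = (I + 0)*(I - 85) = I*(-85 + I))
g(R(-9, -1)) + 34437 = (2 - 1*(-1)²)*(-85 + (2 - 1*(-1)²)) + 34437 = (2 - 1*1)*(-85 + (2 - 1*1)) + 34437 = (2 - 1)*(-85 + (2 - 1)) + 34437 = 1*(-85 + 1) + 34437 = 1*(-84) + 34437 = -84 + 34437 = 34353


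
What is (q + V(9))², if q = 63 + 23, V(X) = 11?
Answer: 9409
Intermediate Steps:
q = 86
(q + V(9))² = (86 + 11)² = 97² = 9409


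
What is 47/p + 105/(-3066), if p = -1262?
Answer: -3293/46063 ≈ -0.071489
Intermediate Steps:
47/p + 105/(-3066) = 47/(-1262) + 105/(-3066) = 47*(-1/1262) + 105*(-1/3066) = -47/1262 - 5/146 = -3293/46063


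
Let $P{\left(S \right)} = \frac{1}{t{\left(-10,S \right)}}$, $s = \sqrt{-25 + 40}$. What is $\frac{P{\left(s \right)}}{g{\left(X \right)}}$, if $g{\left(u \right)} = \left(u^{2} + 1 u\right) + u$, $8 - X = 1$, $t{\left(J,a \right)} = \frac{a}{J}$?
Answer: $- \frac{2 \sqrt{15}}{189} \approx -0.040984$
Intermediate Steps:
$X = 7$ ($X = 8 - 1 = 7$)
$s = \sqrt{15} \approx 3.873$
$g{\left(u \right)} = u^{2} + 2 u$ ($g{\left(u \right)} = \left(u^{2} + u\right) + u = \left(u + u^{2}\right) + u = u^{2} + 2 u$)
$P{\left(S \right)} = - \frac{10}{S}$ ($P{\left(S \right)} = \frac{1}{S \frac{1}{-10}} = \frac{1}{S \left(- \frac{1}{10}\right)} = \frac{1}{\left(- \frac{1}{10}\right) S} = - \frac{10}{S}$)
$\frac{P{\left(s \right)}}{g{\left(X \right)}} = \frac{\left(-10\right) \frac{1}{\sqrt{15}}}{7 \left(2 + 7\right)} = \frac{\left(-10\right) \frac{\sqrt{15}}{15}}{7 \cdot 9} = \frac{\left(- \frac{2}{3}\right) \sqrt{15}}{63} = - \frac{2 \sqrt{15}}{3} \cdot \frac{1}{63} = - \frac{2 \sqrt{15}}{189}$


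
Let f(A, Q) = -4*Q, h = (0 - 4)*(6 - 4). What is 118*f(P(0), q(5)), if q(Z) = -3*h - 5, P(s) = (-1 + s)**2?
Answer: -8968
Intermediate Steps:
h = -8 (h = -4*2 = -8)
q(Z) = 19 (q(Z) = -3*(-8) - 5 = 24 - 5 = 19)
118*f(P(0), q(5)) = 118*(-4*19) = 118*(-76) = -8968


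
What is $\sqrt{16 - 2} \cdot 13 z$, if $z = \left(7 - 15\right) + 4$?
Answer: $- 52 \sqrt{14} \approx -194.57$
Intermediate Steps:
$z = -4$ ($z = -8 + 4 = -4$)
$\sqrt{16 - 2} \cdot 13 z = \sqrt{16 - 2} \cdot 13 \left(-4\right) = \sqrt{14} \cdot 13 \left(-4\right) = 13 \sqrt{14} \left(-4\right) = - 52 \sqrt{14}$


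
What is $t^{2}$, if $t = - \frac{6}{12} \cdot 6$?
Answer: $9$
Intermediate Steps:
$t = -3$ ($t = \left(-6\right) \frac{1}{12} \cdot 6 = \left(- \frac{1}{2}\right) 6 = -3$)
$t^{2} = \left(-3\right)^{2} = 9$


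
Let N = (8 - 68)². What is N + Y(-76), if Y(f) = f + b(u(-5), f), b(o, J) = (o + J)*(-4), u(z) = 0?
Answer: 3828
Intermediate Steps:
b(o, J) = -4*J - 4*o (b(o, J) = (J + o)*(-4) = -4*J - 4*o)
N = 3600 (N = (-60)² = 3600)
Y(f) = -3*f (Y(f) = f + (-4*f - 4*0) = f + (-4*f + 0) = f - 4*f = -3*f)
N + Y(-76) = 3600 - 3*(-76) = 3600 + 228 = 3828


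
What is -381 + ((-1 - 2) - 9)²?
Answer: -237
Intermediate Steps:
-381 + ((-1 - 2) - 9)² = -381 + (-3 - 9)² = -381 + (-12)² = -381 + 144 = -237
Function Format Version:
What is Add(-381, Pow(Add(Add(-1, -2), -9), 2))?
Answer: -237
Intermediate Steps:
Add(-381, Pow(Add(Add(-1, -2), -9), 2)) = Add(-381, Pow(Add(-3, -9), 2)) = Add(-381, Pow(-12, 2)) = Add(-381, 144) = -237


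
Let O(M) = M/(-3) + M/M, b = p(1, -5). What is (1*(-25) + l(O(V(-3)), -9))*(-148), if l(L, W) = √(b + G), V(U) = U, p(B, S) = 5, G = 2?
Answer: 3700 - 148*√7 ≈ 3308.4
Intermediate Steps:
b = 5
O(M) = 1 - M/3 (O(M) = M*(-⅓) + 1 = -M/3 + 1 = 1 - M/3)
l(L, W) = √7 (l(L, W) = √(5 + 2) = √7)
(1*(-25) + l(O(V(-3)), -9))*(-148) = (1*(-25) + √7)*(-148) = (-25 + √7)*(-148) = 3700 - 148*√7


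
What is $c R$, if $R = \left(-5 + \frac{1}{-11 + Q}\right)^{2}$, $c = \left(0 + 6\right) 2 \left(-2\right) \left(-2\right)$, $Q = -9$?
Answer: $\frac{30603}{25} \approx 1224.1$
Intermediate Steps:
$c = 48$ ($c = 6 \cdot 2 \left(-2\right) \left(-2\right) = 12 \left(-2\right) \left(-2\right) = \left(-24\right) \left(-2\right) = 48$)
$R = \frac{10201}{400}$ ($R = \left(-5 + \frac{1}{-11 - 9}\right)^{2} = \left(-5 + \frac{1}{-20}\right)^{2} = \left(-5 - \frac{1}{20}\right)^{2} = \left(- \frac{101}{20}\right)^{2} = \frac{10201}{400} \approx 25.503$)
$c R = 48 \cdot \frac{10201}{400} = \frac{30603}{25}$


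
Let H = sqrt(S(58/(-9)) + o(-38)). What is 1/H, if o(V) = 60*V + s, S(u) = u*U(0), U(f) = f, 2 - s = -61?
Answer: -I*sqrt(2217)/2217 ≈ -0.021238*I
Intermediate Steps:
s = 63 (s = 2 - 1*(-61) = 2 + 61 = 63)
S(u) = 0 (S(u) = u*0 = 0)
o(V) = 63 + 60*V (o(V) = 60*V + 63 = 63 + 60*V)
H = I*sqrt(2217) (H = sqrt(0 + (63 + 60*(-38))) = sqrt(0 + (63 - 2280)) = sqrt(0 - 2217) = sqrt(-2217) = I*sqrt(2217) ≈ 47.085*I)
1/H = 1/(I*sqrt(2217)) = -I*sqrt(2217)/2217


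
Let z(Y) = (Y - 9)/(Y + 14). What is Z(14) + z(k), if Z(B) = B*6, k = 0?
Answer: 1167/14 ≈ 83.357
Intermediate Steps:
Z(B) = 6*B
z(Y) = (-9 + Y)/(14 + Y)
Z(14) + z(k) = 6*14 + (-9 + 0)/(14 + 0) = 84 - 9/14 = 1167/14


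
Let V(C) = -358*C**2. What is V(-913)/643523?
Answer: -298417702/643523 ≈ -463.73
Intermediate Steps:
V(-913)/643523 = -358*(-913)**2/643523 = -358*833569*(1/643523) = -298417702*1/643523 = -298417702/643523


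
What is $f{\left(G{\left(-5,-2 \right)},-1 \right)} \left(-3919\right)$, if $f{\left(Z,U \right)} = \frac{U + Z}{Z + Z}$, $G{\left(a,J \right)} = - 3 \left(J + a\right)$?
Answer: $- \frac{39190}{21} \approx -1866.2$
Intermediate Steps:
$G{\left(a,J \right)} = - 3 J - 3 a$
$f{\left(Z,U \right)} = \frac{U + Z}{2 Z}$
$f{\left(G{\left(-5,-2 \right)},-1 \right)} \left(-3919\right) = \frac{-1 - -21}{2 \left(\left(-3\right) \left(-2\right) - -15\right)} \left(-3919\right) = \frac{-1 + \left(6 + 15\right)}{2 \left(6 + 15\right)} \left(-3919\right) = \frac{-1 + 21}{2 \cdot 21} \left(-3919\right) = \frac{1}{2} \cdot \frac{1}{21} \cdot 20 \left(-3919\right) = \frac{10}{21} \left(-3919\right) = - \frac{39190}{21}$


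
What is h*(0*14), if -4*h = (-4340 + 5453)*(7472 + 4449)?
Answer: 0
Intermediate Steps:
h = -13268073/4 (h = -(-4340 + 5453)*(7472 + 4449)/4 = -1113*11921/4 = -1/4*13268073 = -13268073/4 ≈ -3.3170e+6)
h*(0*14) = -0*14 = -13268073/4*0 = 0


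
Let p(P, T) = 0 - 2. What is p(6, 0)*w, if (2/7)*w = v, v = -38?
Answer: 266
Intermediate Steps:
w = -133 (w = (7/2)*(-38) = -133)
p(P, T) = -2
p(6, 0)*w = -2*(-133) = 266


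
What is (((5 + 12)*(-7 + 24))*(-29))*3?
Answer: -25143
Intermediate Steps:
(((5 + 12)*(-7 + 24))*(-29))*3 = ((17*17)*(-29))*3 = (289*(-29))*3 = -8381*3 = -25143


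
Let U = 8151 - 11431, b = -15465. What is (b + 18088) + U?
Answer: -657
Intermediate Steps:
U = -3280
(b + 18088) + U = (-15465 + 18088) - 3280 = 2623 - 3280 = -657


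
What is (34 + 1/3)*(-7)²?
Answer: 5047/3 ≈ 1682.3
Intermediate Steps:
(34 + 1/3)*(-7)² = (34 + ⅓)*49 = (103/3)*49 = 5047/3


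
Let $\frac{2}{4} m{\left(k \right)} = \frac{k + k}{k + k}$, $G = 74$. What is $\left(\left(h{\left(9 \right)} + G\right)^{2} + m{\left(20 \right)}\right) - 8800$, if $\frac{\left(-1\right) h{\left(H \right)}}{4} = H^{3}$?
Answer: $8068166$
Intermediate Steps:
$m{\left(k \right)} = 2$ ($m{\left(k \right)} = 2 \frac{k + k}{k + k} = 2 \frac{2 k}{2 k} = 2 \cdot 2 k \frac{1}{2 k} = 2 \cdot 1 = 2$)
$h{\left(H \right)} = - 4 H^{3}$
$\left(\left(h{\left(9 \right)} + G\right)^{2} + m{\left(20 \right)}\right) - 8800 = \left(\left(- 4 \cdot 9^{3} + 74\right)^{2} + 2\right) - 8800 = \left(\left(\left(-4\right) 729 + 74\right)^{2} + 2\right) - 8800 = \left(\left(-2916 + 74\right)^{2} + 2\right) - 8800 = \left(\left(-2842\right)^{2} + 2\right) - 8800 = \left(8076964 + 2\right) - 8800 = 8076966 - 8800 = 8068166$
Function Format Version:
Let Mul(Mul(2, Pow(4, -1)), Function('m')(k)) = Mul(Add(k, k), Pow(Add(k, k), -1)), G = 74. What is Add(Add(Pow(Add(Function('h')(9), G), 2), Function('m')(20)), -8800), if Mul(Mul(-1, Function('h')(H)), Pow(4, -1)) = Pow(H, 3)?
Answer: 8068166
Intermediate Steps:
Function('m')(k) = 2 (Function('m')(k) = Mul(2, Mul(Add(k, k), Pow(Add(k, k), -1))) = Mul(2, Mul(Mul(2, k), Pow(Mul(2, k), -1))) = Mul(2, Mul(Mul(2, k), Mul(Rational(1, 2), Pow(k, -1)))) = Mul(2, 1) = 2)
Function('h')(H) = Mul(-4, Pow(H, 3))
Add(Add(Pow(Add(Function('h')(9), G), 2), Function('m')(20)), -8800) = Add(Add(Pow(Add(Mul(-4, Pow(9, 3)), 74), 2), 2), -8800) = Add(Add(Pow(Add(Mul(-4, 729), 74), 2), 2), -8800) = Add(Add(Pow(Add(-2916, 74), 2), 2), -8800) = Add(Add(Pow(-2842, 2), 2), -8800) = Add(Add(8076964, 2), -8800) = Add(8076966, -8800) = 8068166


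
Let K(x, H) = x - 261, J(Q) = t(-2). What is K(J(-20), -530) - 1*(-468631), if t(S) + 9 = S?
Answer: 468359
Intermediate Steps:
t(S) = -9 + S
J(Q) = -11 (J(Q) = -9 - 2 = -11)
K(x, H) = -261 + x
K(J(-20), -530) - 1*(-468631) = (-261 - 11) - 1*(-468631) = -272 + 468631 = 468359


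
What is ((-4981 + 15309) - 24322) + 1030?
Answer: -12964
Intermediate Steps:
((-4981 + 15309) - 24322) + 1030 = (10328 - 24322) + 1030 = -13994 + 1030 = -12964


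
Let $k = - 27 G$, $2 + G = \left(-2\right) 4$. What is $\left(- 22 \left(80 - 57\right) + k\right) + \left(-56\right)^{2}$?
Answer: $2900$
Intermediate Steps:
$G = -10$ ($G = -2 - 8 = -10$)
$k = 270$ ($k = \left(-27\right) \left(-10\right) = 270$)
$\left(- 22 \left(80 - 57\right) + k\right) + \left(-56\right)^{2} = \left(- 22 \left(80 - 57\right) + 270\right) + \left(-56\right)^{2} = \left(\left(-22\right) 23 + 270\right) + 3136 = \left(-506 + 270\right) + 3136 = -236 + 3136 = 2900$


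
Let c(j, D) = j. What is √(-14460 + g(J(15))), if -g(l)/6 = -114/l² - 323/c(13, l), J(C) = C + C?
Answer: I*√60460439/65 ≈ 119.63*I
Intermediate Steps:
J(C) = 2*C
g(l) = 1938/13 + 684/l² (g(l) = -6*(-114/l² - 323/13) = -6*(-323/13 - 114/l²) = 1938/13 + 684/l²)
√(-14460 + g(J(15))) = √(-14460 + (1938/13 + 684/(2*15)²)) = √(-14460 + (1938/13 + 684/30²)) = √(-14460 + (1938/13 + 684*(1/900))) = √(-14460 + (1938/13 + 19/25)) = √(-14460 + 48697/325) = √(-4650803/325) = I*√60460439/65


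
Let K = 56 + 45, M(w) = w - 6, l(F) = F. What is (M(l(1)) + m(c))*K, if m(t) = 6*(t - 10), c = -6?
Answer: -10201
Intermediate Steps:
M(w) = -6 + w
K = 101
m(t) = -60 + 6*t (m(t) = 6*(-10 + t) = -60 + 6*t)
(M(l(1)) + m(c))*K = ((-6 + 1) + (-60 + 6*(-6)))*101 = (-5 + (-60 - 36))*101 = (-5 - 96)*101 = -101*101 = -10201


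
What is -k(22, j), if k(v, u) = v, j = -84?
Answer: -22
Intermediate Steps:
-k(22, j) = -1*22 = -22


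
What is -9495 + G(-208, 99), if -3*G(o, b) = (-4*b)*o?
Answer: -36951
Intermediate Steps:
G(o, b) = 4*b*o/3 (G(o, b) = -(-4*b)*o/3 = -(-4)*b*o/3 = 4*b*o/3)
-9495 + G(-208, 99) = -9495 + (4/3)*99*(-208) = -9495 - 27456 = -36951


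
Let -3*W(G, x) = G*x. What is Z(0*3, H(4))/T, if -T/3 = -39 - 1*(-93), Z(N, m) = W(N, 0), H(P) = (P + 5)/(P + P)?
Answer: 0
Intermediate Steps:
H(P) = (5 + P)/(2*P) (H(P) = (5 + P)/((2*P)) = (5 + P)*(1/(2*P)) = (5 + P)/(2*P))
W(G, x) = -G*x/3
Z(N, m) = 0 (Z(N, m) = -1/3*N*0 = 0)
T = -162 (T = -3*(-39 - 1*(-93)) = -3*(-39 + 93) = -3*54 = -162)
Z(0*3, H(4))/T = 0/(-162) = 0*(-1/162) = 0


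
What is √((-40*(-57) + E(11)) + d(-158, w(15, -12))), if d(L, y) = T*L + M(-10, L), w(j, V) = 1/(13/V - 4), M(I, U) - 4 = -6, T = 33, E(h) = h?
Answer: 15*I*√13 ≈ 54.083*I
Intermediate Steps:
M(I, U) = -2 (M(I, U) = 4 - 6 = -2)
w(j, V) = 1/(-4 + 13/V)
d(L, y) = -2 + 33*L (d(L, y) = 33*L - 2 = -2 + 33*L)
√((-40*(-57) + E(11)) + d(-158, w(15, -12))) = √((-40*(-57) + 11) + (-2 + 33*(-158))) = √((2280 + 11) + (-2 - 5214)) = √(2291 - 5216) = √(-2925) = 15*I*√13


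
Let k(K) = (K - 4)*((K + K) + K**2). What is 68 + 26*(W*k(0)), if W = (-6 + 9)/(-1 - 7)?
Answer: 68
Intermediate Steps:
k(K) = (-4 + K)*(K**2 + 2*K) (k(K) = (-4 + K)*(2*K + K**2) = (-4 + K)*(K**2 + 2*K))
W = -3/8 (W = 3/(-8) = 3*(-1/8) = -3/8 ≈ -0.37500)
68 + 26*(W*k(0)) = 68 + 26*(-0*(-8 + 0**2 - 2*0)) = 68 + 26*(-0*(-8 + 0 + 0)) = 68 + 26*(-0*(-8)) = 68 + 26*(-3/8*0) = 68 + 26*0 = 68 + 0 = 68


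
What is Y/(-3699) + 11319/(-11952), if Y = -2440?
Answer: -1411789/4912272 ≈ -0.28740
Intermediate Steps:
Y/(-3699) + 11319/(-11952) = -2440/(-3699) + 11319/(-11952) = -2440*(-1/3699) + 11319*(-1/11952) = 2440/3699 - 3773/3984 = -1411789/4912272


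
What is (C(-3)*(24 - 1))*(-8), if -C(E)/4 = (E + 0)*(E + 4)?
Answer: -2208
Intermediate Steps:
C(E) = -4*E*(4 + E) (C(E) = -4*(E + 0)*(E + 4) = -4*E*(4 + E))
(C(-3)*(24 - 1))*(-8) = ((-4*(-3)*(4 - 3))*(24 - 1))*(-8) = (-4*(-3)*1*23)*(-8) = (12*23)*(-8) = 276*(-8) = -2208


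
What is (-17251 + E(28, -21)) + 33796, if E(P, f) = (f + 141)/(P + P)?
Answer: 115830/7 ≈ 16547.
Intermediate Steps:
E(P, f) = (141 + f)/(2*P) (E(P, f) = (141 + f)/((2*P)) = (141 + f)*(1/(2*P)) = (141 + f)/(2*P))
(-17251 + E(28, -21)) + 33796 = (-17251 + (½)*(141 - 21)/28) + 33796 = (-17251 + (½)*(1/28)*120) + 33796 = (-17251 + 15/7) + 33796 = -120742/7 + 33796 = 115830/7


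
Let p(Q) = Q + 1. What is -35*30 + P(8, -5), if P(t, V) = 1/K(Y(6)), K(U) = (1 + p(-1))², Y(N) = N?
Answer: -1049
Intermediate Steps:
p(Q) = 1 + Q
K(U) = 1 (K(U) = (1 + (1 - 1))² = (1 + 0)² = 1² = 1)
P(t, V) = 1 (P(t, V) = 1/1 = 1)
-35*30 + P(8, -5) = -35*30 + 1 = -1050 + 1 = -1049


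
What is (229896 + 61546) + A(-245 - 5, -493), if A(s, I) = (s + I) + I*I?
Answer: 533748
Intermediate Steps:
A(s, I) = I + s + I² (A(s, I) = (I + s) + I² = I + s + I²)
(229896 + 61546) + A(-245 - 5, -493) = (229896 + 61546) + (-493 + (-245 - 5) + (-493)²) = 291442 + (-493 - 250 + 243049) = 291442 + 242306 = 533748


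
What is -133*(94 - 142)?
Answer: 6384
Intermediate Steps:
-133*(94 - 142) = -133*(-48) = 6384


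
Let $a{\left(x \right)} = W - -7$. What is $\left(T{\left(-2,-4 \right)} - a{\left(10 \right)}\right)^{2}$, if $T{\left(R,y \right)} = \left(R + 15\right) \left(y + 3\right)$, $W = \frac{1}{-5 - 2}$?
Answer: $\frac{19321}{49} \approx 394.31$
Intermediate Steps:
$W = - \frac{1}{7}$ ($W = \frac{1}{-7} = - \frac{1}{7} \approx -0.14286$)
$a{\left(x \right)} = \frac{48}{7}$ ($a{\left(x \right)} = - \frac{1}{7} - -7 = - \frac{1}{7} + 7 = \frac{48}{7}$)
$T{\left(R,y \right)} = \left(3 + y\right) \left(15 + R\right)$ ($T{\left(R,y \right)} = \left(15 + R\right) \left(3 + y\right) = \left(3 + y\right) \left(15 + R\right)$)
$\left(T{\left(-2,-4 \right)} - a{\left(10 \right)}\right)^{2} = \left(\left(45 + 3 \left(-2\right) + 15 \left(-4\right) - -8\right) - \frac{48}{7}\right)^{2} = \left(\left(45 - 6 - 60 + 8\right) - \frac{48}{7}\right)^{2} = \left(-13 - \frac{48}{7}\right)^{2} = \left(- \frac{139}{7}\right)^{2} = \frac{19321}{49}$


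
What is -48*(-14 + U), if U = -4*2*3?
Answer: 1824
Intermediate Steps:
U = -24 (U = -8*3 = -24)
-48*(-14 + U) = -48*(-14 - 24) = -48*(-38) = 1824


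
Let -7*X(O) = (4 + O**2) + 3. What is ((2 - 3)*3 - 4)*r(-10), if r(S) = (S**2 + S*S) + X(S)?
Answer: -1293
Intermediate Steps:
X(O) = -1 - O**2/7 (X(O) = -((4 + O**2) + 3)/7 = -(7 + O**2)/7 = -1 - O**2/7)
r(S) = -1 + 13*S**2/7 (r(S) = (S**2 + S*S) + (-1 - S**2/7) = (S**2 + S**2) + (-1 - S**2/7) = 2*S**2 + (-1 - S**2/7) = -1 + 13*S**2/7)
((2 - 3)*3 - 4)*r(-10) = ((2 - 3)*3 - 4)*(-1 + (13/7)*(-10)**2) = (-1*3 - 4)*(-1 + (13/7)*100) = (-3 - 4)*(-1 + 1300/7) = -7*1293/7 = -1293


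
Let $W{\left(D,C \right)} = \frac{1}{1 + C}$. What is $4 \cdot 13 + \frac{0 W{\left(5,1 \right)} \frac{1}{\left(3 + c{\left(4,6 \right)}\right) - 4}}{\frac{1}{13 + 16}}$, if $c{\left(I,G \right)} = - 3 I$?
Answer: $52$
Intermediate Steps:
$4 \cdot 13 + \frac{0 W{\left(5,1 \right)} \frac{1}{\left(3 + c{\left(4,6 \right)}\right) - 4}}{\frac{1}{13 + 16}} = 4 \cdot 13 + \frac{\frac{0}{1 + 1} \frac{1}{\left(3 - 12\right) - 4}}{\frac{1}{13 + 16}} = 52 + \frac{\frac{0}{2} \frac{1}{\left(3 - 12\right) - 4}}{\frac{1}{29}} = 52 + \frac{0 \cdot \frac{1}{2}}{-9 - 4} \frac{1}{\frac{1}{29}} = 52 + \frac{0}{-13} \cdot 29 = 52 + 0 \left(- \frac{1}{13}\right) 29 = 52 + 0 \cdot 29 = 52 + 0 = 52$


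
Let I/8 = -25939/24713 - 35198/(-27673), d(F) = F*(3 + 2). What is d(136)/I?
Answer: 58130042165/152038227 ≈ 382.34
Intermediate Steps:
d(F) = 5*F (d(F) = F*5 = 5*F)
I = 1216305816/683882849 (I = 8*(-25939/24713 - 35198/(-27673)) = 8*(-25939*1/24713 - 35198*(-1/27673)) = 8*(-25939/24713 + 35198/27673) = 8*(152038227/683882849) = 1216305816/683882849 ≈ 1.7785)
d(136)/I = (5*136)/(1216305816/683882849) = 680*(683882849/1216305816) = 58130042165/152038227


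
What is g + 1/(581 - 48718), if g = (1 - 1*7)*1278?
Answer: -369114517/48137 ≈ -7668.0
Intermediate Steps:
g = -7668 (g = (1 - 7)*1278 = -6*1278 = -7668)
g + 1/(581 - 48718) = -7668 + 1/(581 - 48718) = -7668 + 1/(-48137) = -7668 - 1/48137 = -369114517/48137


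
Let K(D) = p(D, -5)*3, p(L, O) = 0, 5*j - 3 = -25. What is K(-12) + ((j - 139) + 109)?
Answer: -172/5 ≈ -34.400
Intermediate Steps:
j = -22/5 (j = ⅗ + (⅕)*(-25) = ⅗ - 5 = -22/5 ≈ -4.4000)
K(D) = 0 (K(D) = 0*3 = 0)
K(-12) + ((j - 139) + 109) = 0 + ((-22/5 - 139) + 109) = 0 + (-717/5 + 109) = 0 - 172/5 = -172/5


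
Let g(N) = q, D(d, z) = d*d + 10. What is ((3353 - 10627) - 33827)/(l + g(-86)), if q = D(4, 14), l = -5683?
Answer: 41101/5657 ≈ 7.2655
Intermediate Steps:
D(d, z) = 10 + d² (D(d, z) = d² + 10 = 10 + d²)
q = 26 (q = 10 + 4² = 10 + 16 = 26)
g(N) = 26
((3353 - 10627) - 33827)/(l + g(-86)) = ((3353 - 10627) - 33827)/(-5683 + 26) = (-7274 - 33827)/(-5657) = -41101*(-1/5657) = 41101/5657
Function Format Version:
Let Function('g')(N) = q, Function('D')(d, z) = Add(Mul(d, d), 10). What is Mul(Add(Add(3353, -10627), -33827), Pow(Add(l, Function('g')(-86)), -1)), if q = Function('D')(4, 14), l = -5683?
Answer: Rational(41101, 5657) ≈ 7.2655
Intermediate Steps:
Function('D')(d, z) = Add(10, Pow(d, 2)) (Function('D')(d, z) = Add(Pow(d, 2), 10) = Add(10, Pow(d, 2)))
q = 26 (q = Add(10, Pow(4, 2)) = Add(10, 16) = 26)
Function('g')(N) = 26
Mul(Add(Add(3353, -10627), -33827), Pow(Add(l, Function('g')(-86)), -1)) = Mul(Add(Add(3353, -10627), -33827), Pow(Add(-5683, 26), -1)) = Mul(Add(-7274, -33827), Pow(-5657, -1)) = Mul(-41101, Rational(-1, 5657)) = Rational(41101, 5657)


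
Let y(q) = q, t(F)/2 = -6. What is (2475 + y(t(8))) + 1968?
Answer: 4431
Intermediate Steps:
t(F) = -12 (t(F) = 2*(-6) = -12)
(2475 + y(t(8))) + 1968 = (2475 - 12) + 1968 = 2463 + 1968 = 4431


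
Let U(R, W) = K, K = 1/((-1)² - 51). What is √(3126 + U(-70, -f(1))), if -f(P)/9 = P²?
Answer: √312598/10 ≈ 55.910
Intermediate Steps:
f(P) = -9*P²
K = -1/50 (K = 1/(1 - 51) = 1/(-50) = -1/50 ≈ -0.020000)
U(R, W) = -1/50
√(3126 + U(-70, -f(1))) = √(3126 - 1/50) = √(156299/50) = √312598/10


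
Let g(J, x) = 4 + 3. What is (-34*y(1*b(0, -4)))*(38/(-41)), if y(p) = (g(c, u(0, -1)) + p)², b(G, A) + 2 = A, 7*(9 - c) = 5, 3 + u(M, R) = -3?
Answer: 1292/41 ≈ 31.512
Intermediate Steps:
u(M, R) = -6 (u(M, R) = -3 - 3 = -6)
c = 58/7 (c = 9 - ⅐*5 = 9 - 5/7 = 58/7 ≈ 8.2857)
b(G, A) = -2 + A
g(J, x) = 7
y(p) = (7 + p)²
(-34*y(1*b(0, -4)))*(38/(-41)) = (-34*(7 + 1*(-2 - 4))²)*(38/(-41)) = (-34*(7 + 1*(-6))²)*(38*(-1/41)) = -34*(7 - 6)²*(-38/41) = -34*1²*(-38/41) = -34*1*(-38/41) = -34*(-38/41) = 1292/41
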